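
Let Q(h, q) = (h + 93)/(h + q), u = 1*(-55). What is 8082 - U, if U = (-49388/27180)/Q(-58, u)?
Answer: 1920706439/237825 ≈ 8076.1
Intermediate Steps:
u = -55
Q(h, q) = (93 + h)/(h + q)
U = 1395211/237825 (U = (-49388/27180)/(((93 - 58)/(-58 - 55))) = (-49388*1/27180)/((35/(-113))) = -12347/(6795*((-1/113*35))) = -12347/(6795*(-35/113)) = -12347/6795*(-113/35) = 1395211/237825 ≈ 5.8665)
8082 - U = 8082 - 1*1395211/237825 = 8082 - 1395211/237825 = 1920706439/237825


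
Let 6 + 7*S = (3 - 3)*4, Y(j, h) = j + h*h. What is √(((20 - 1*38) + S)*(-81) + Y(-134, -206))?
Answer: √2147642/7 ≈ 209.35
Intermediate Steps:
Y(j, h) = j + h²
S = -6/7 (S = -6/7 + ((3 - 3)*4)/7 = -6/7 + (0*4)/7 = -6/7 + (⅐)*0 = -6/7 + 0 = -6/7 ≈ -0.85714)
√(((20 - 1*38) + S)*(-81) + Y(-134, -206)) = √(((20 - 1*38) - 6/7)*(-81) + (-134 + (-206)²)) = √(((20 - 38) - 6/7)*(-81) + (-134 + 42436)) = √((-18 - 6/7)*(-81) + 42302) = √(-132/7*(-81) + 42302) = √(10692/7 + 42302) = √(306806/7) = √2147642/7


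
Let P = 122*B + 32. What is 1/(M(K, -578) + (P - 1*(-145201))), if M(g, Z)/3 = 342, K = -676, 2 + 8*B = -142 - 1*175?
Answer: 4/565577 ≈ 7.0724e-6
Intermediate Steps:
B = -319/8 (B = -¼ + (-142 - 1*175)/8 = -¼ + (-142 - 175)/8 = -¼ + (⅛)*(-317) = -¼ - 317/8 = -319/8 ≈ -39.875)
P = -19331/4 (P = 122*(-319/8) + 32 = -19459/4 + 32 = -19331/4 ≈ -4832.8)
M(g, Z) = 1026 (M(g, Z) = 3*342 = 1026)
1/(M(K, -578) + (P - 1*(-145201))) = 1/(1026 + (-19331/4 - 1*(-145201))) = 1/(1026 + (-19331/4 + 145201)) = 1/(1026 + 561473/4) = 1/(565577/4) = 4/565577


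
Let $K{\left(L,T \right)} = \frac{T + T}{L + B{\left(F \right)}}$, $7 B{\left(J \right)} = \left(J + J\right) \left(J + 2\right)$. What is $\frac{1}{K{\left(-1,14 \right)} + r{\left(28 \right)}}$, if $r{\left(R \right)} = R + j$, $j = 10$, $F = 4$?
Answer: $\frac{41}{1754} \approx 0.023375$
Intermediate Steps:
$B{\left(J \right)} = \frac{2 J \left(2 + J\right)}{7}$ ($B{\left(J \right)} = \frac{\left(J + J\right) \left(J + 2\right)}{7} = \frac{2 J \left(2 + J\right)}{7}$)
$K{\left(L,T \right)} = \frac{2 T}{\frac{48}{7} + L}$ ($K{\left(L,T \right)} = \frac{T + T}{L + \frac{2}{7} \cdot 4 \left(2 + 4\right)} = \frac{2 T}{L + \frac{2}{7} \cdot 4 \cdot 6} = \frac{2 T}{L + \frac{48}{7}} = \frac{2 T}{\frac{48}{7} + L}$)
$r{\left(R \right)} = 10 + R$ ($r{\left(R \right)} = R + 10 = 10 + R$)
$\frac{1}{K{\left(-1,14 \right)} + r{\left(28 \right)}} = \frac{1}{14 \cdot 14 \frac{1}{48 + 7 \left(-1\right)} + \left(10 + 28\right)} = \frac{1}{14 \cdot 14 \frac{1}{48 - 7} + 38} = \frac{1}{14 \cdot 14 \cdot \frac{1}{41} + 38} = \frac{1}{\frac{196}{41} + 38} = \frac{1}{\frac{1754}{41}} = \frac{41}{1754}$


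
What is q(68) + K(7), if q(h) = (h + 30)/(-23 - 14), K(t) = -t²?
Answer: -1911/37 ≈ -51.649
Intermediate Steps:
q(h) = -30/37 - h/37 (q(h) = (30 + h)/(-37) = (30 + h)*(-1/37) = -30/37 - h/37)
q(68) + K(7) = (-30/37 - 1/37*68) - 1*7² = (-30/37 - 68/37) - 1*49 = -98/37 - 49 = -1911/37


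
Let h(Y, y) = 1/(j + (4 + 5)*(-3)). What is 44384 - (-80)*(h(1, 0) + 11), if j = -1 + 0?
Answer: 316828/7 ≈ 45261.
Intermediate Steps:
j = -1
h(Y, y) = -1/28 (h(Y, y) = 1/(-1 + (4 + 5)*(-3)) = 1/(-1 + 9*(-3)) = 1/(-1 - 27) = 1/(-28) = -1/28)
44384 - (-80)*(h(1, 0) + 11) = 44384 - (-80)*(-1/28 + 11) = 44384 - (-80)*307/28 = 44384 - 1*(-6140/7) = 44384 + 6140/7 = 316828/7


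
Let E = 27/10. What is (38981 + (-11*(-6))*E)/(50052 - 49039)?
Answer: 195796/5065 ≈ 38.657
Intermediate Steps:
E = 27/10 (E = 27*(⅒) = 27/10 ≈ 2.7000)
(38981 + (-11*(-6))*E)/(50052 - 49039) = (38981 - 11*(-6)*(27/10))/(50052 - 49039) = (38981 + 66*(27/10))/1013 = (38981 + 891/5)*(1/1013) = (195796/5)*(1/1013) = 195796/5065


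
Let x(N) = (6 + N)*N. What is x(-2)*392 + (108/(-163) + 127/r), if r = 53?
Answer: -27076927/8639 ≈ -3134.3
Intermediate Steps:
x(N) = N*(6 + N)
x(-2)*392 + (108/(-163) + 127/r) = -2*(6 - 2)*392 + (108/(-163) + 127/53) = -2*4*392 + (108*(-1/163) + 127*(1/53)) = -8*392 + (-108/163 + 127/53) = -3136 + 14977/8639 = -27076927/8639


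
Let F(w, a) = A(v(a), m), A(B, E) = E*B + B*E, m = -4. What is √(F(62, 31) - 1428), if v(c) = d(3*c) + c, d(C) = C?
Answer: 22*I*√5 ≈ 49.193*I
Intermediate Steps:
v(c) = 4*c (v(c) = 3*c + c = 4*c)
A(B, E) = 2*B*E (A(B, E) = B*E + B*E = 2*B*E)
F(w, a) = -32*a (F(w, a) = 2*(4*a)*(-4) = -32*a)
√(F(62, 31) - 1428) = √(-32*31 - 1428) = √(-992 - 1428) = √(-2420) = 22*I*√5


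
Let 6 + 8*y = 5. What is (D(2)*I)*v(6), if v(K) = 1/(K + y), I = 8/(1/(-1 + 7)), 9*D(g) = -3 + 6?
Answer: 128/47 ≈ 2.7234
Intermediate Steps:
y = -1/8 (y = -3/4 + (1/8)*5 = -3/4 + 5/8 = -1/8 ≈ -0.12500)
D(g) = 1/3 (D(g) = (-3 + 6)/9 = (1/9)*3 = 1/3)
I = 48 (I = 8/(1/6) = 8*6 = 48)
v(K) = 1/(-1/8 + K) (v(K) = 1/(K - 1/8) = 1/(-1/8 + K))
(D(2)*I)*v(6) = ((1/3)*48)*(8/(-1 + 8*6)) = 16*(8/(-1 + 48)) = 16*(8/47) = 128/47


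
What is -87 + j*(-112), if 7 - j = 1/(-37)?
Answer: -32339/37 ≈ -874.03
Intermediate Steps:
j = 260/37 (j = 7 - 1/(-37) = 7 - 1*(-1/37) = 7 + 1/37 = 260/37 ≈ 7.0270)
-87 + j*(-112) = -87 + (260/37)*(-112) = -87 - 29120/37 = -32339/37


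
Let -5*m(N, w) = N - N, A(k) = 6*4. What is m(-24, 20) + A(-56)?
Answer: 24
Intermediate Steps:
A(k) = 24
m(N, w) = 0 (m(N, w) = -(N - N)/5 = -⅕*0 = 0)
m(-24, 20) + A(-56) = 0 + 24 = 24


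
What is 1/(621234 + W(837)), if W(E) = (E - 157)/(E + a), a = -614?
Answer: 223/138535862 ≈ 1.6097e-6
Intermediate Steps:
W(E) = (-157 + E)/(-614 + E) (W(E) = (E - 157)/(E - 614) = (-157 + E)/(-614 + E))
1/(621234 + W(837)) = 1/(621234 + (-157 + 837)/(-614 + 837)) = 1/(621234 + 680/223) = 1/(138535862/223) = 223/138535862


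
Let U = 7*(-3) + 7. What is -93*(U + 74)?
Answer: -5580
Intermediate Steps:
U = -14 (U = -21 + 7 = -14)
-93*(U + 74) = -93*(-14 + 74) = -93*60 = -5580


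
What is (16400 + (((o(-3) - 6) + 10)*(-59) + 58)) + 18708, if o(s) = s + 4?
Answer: 34871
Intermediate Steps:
o(s) = 4 + s
(16400 + (((o(-3) - 6) + 10)*(-59) + 58)) + 18708 = (16400 + ((((4 - 3) - 6) + 10)*(-59) + 58)) + 18708 = (16400 + (((1 - 6) + 10)*(-59) + 58)) + 18708 = (16400 + ((-5 + 10)*(-59) + 58)) + 18708 = (16400 + (5*(-59) + 58)) + 18708 = (16400 + (-295 + 58)) + 18708 = (16400 - 237) + 18708 = 16163 + 18708 = 34871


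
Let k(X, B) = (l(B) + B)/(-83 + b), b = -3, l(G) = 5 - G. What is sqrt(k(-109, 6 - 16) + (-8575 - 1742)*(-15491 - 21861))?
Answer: sqrt(2850126878834)/86 ≈ 19631.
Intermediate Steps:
k(X, B) = -5/86 (k(X, B) = ((5 - B) + B)/(-83 - 3) = 5/(-86) = 5*(-1/86) = -5/86)
sqrt(k(-109, 6 - 16) + (-8575 - 1742)*(-15491 - 21861)) = sqrt(-5/86 + (-8575 - 1742)*(-15491 - 21861)) = sqrt(-5/86 - 10317*(-37352)) = sqrt(-5/86 + 385360584) = sqrt(33141010219/86) = sqrt(2850126878834)/86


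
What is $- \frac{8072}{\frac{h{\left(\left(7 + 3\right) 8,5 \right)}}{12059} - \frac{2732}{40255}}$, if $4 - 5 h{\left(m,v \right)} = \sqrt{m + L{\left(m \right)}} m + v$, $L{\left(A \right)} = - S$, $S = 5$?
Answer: $\frac{43041671920993338120}{351601010703707} - \frac{12618917392706096000 \sqrt{3}}{1054803032111121} \approx 1.017 \cdot 10^{5}$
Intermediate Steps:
$L{\left(A \right)} = -5$ ($L{\left(A \right)} = \left(-1\right) 5 = -5$)
$h{\left(m,v \right)} = \frac{4}{5} - \frac{v}{5} - \frac{m \sqrt{-5 + m}}{5}$ ($h{\left(m,v \right)} = \frac{4}{5} - \frac{\sqrt{m - 5} m + v}{5} = \frac{4}{5} - \frac{\sqrt{-5 + m} m + v}{5} = \frac{4}{5} - \frac{m \sqrt{-5 + m} + v}{5} = \frac{4}{5} - \frac{v + m \sqrt{-5 + m}}{5} = \frac{4}{5} - \left(\frac{v}{5} + \frac{m \sqrt{-5 + m}}{5}\right) = \frac{4}{5} - \frac{v}{5} - \frac{m \sqrt{-5 + m}}{5}$)
$- \frac{8072}{\frac{h{\left(\left(7 + 3\right) 8,5 \right)}}{12059} - \frac{2732}{40255}} = - \frac{8072}{\frac{\frac{4}{5} - 1 - \frac{\left(7 + 3\right) 8 \sqrt{-5 + \left(7 + 3\right) 8}}{5}}{12059} - \frac{2732}{40255}} = - \frac{8072}{\left(\frac{4}{5} - 1 - \frac{10 \cdot 8 \sqrt{-5 + 10 \cdot 8}}{5}\right) \frac{1}{12059} - \frac{2732}{40255}} = - \frac{8072}{\left(\frac{4}{5} - 1 - 16 \sqrt{-5 + 80}\right) \frac{1}{12059} - \frac{2732}{40255}} = - \frac{8072}{\left(\frac{4}{5} - 1 - 16 \sqrt{75}\right) \frac{1}{12059} - \frac{2732}{40255}} = - \frac{8072}{\left(\frac{4}{5} - 1 - 16 \cdot 5 \sqrt{3}\right) \frac{1}{12059} - \frac{2732}{40255}} = - \frac{8072}{\left(\frac{4}{5} - 1 - 80 \sqrt{3}\right) \frac{1}{12059} - \frac{2732}{40255}} = - \frac{8072}{\left(- \frac{1}{5} - 80 \sqrt{3}\right) \frac{1}{12059} - \frac{2732}{40255}} = - \frac{8072}{\left(- \frac{1}{60295} - \frac{80 \sqrt{3}}{12059}\right) - \frac{2732}{40255}} = - \frac{8072}{- \frac{32953239}{485435045} - \frac{80 \sqrt{3}}{12059}}$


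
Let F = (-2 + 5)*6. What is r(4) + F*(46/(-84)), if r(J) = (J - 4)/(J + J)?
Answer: -69/7 ≈ -9.8571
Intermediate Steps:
F = 18 (F = 3*6 = 18)
r(J) = (-4 + J)/(2*J) (r(J) = (-4 + J)/((2*J)) = (-4 + J)*(1/(2*J)) = (-4 + J)/(2*J))
r(4) + F*(46/(-84)) = (½)*(-4 + 4)/4 + 18*(46/(-84)) = (½)*(¼)*0 + 18*(46*(-1/84)) = 0 + 18*(-23/42) = 0 - 69/7 = -69/7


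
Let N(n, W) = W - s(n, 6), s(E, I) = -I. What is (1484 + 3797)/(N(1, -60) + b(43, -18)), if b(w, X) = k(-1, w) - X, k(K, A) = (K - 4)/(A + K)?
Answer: -221802/1517 ≈ -146.21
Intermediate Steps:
k(K, A) = (-4 + K)/(A + K)
b(w, X) = -X - 5/(-1 + w) (b(w, X) = (-4 - 1)/(w - 1) - X = -5/(-1 + w) - X = -X - 5/(-1 + w))
N(n, W) = 6 + W (N(n, W) = W - (-1)*6 = W - 1*(-6) = W + 6 = 6 + W)
(1484 + 3797)/(N(1, -60) + b(43, -18)) = (1484 + 3797)/((6 - 60) + (-5 - 18 - 1*(-18)*43)/(-1 + 43)) = 5281/(-54 + (-5 - 18 + 774)/42) = 5281/(-54 + (1/42)*751) = 5281/(-54 + 751/42) = 5281/(-1517/42) = 5281*(-42/1517) = -221802/1517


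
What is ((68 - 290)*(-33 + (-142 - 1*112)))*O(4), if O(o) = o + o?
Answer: 509712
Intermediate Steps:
O(o) = 2*o
((68 - 290)*(-33 + (-142 - 1*112)))*O(4) = ((68 - 290)*(-33 + (-142 - 1*112)))*(2*4) = -222*(-33 + (-142 - 112))*8 = -222*(-33 - 254)*8 = -222*(-287)*8 = 63714*8 = 509712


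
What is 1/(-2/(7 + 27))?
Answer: -17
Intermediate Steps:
1/(-2/(7 + 27)) = 1/(-2/34) = 1/((1/34)*(-2)) = 1/(-1/17) = -17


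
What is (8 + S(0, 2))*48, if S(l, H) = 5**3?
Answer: 6384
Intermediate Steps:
S(l, H) = 125
(8 + S(0, 2))*48 = (8 + 125)*48 = 133*48 = 6384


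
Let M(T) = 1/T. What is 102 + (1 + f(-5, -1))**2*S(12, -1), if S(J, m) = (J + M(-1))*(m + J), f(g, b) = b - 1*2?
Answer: 586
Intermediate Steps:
f(g, b) = -2 + b (f(g, b) = b - 2 = -2 + b)
S(J, m) = (-1 + J)*(J + m) (S(J, m) = (J + 1/(-1))*(m + J) = (J - 1)*(J + m) = (-1 + J)*(J + m))
102 + (1 + f(-5, -1))**2*S(12, -1) = 102 + (1 + (-2 - 1))**2*(12**2 - 1*12 - 1*(-1) + 12*(-1)) = 102 + (1 - 3)**2*(144 - 12 + 1 - 12) = 102 + (-2)**2*121 = 102 + 4*121 = 102 + 484 = 586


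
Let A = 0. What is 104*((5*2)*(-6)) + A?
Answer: -6240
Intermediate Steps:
104*((5*2)*(-6)) + A = 104*((5*2)*(-6)) + 0 = 104*(10*(-6)) + 0 = 104*(-60) + 0 = -6240 + 0 = -6240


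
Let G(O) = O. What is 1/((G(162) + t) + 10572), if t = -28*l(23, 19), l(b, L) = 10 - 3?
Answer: 1/10538 ≈ 9.4895e-5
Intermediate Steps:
l(b, L) = 7
t = -196 (t = -28*7 = -196)
1/((G(162) + t) + 10572) = 1/((162 - 196) + 10572) = 1/(-34 + 10572) = 1/10538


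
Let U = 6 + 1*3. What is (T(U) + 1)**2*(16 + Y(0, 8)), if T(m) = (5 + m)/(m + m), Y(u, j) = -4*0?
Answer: 4096/81 ≈ 50.568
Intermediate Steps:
Y(u, j) = 0
U = 9 (U = 6 + 3 = 9)
T(m) = (5 + m)/(2*m) (T(m) = (5 + m)/((2*m)) = (5 + m)*(1/(2*m)) = (5 + m)/(2*m))
(T(U) + 1)**2*(16 + Y(0, 8)) = ((1/2)*(5 + 9)/9 + 1)**2*(16 + 0) = ((1/2)*(1/9)*14 + 1)**2*16 = (7/9 + 1)**2*16 = (16/9)**2*16 = (256/81)*16 = 4096/81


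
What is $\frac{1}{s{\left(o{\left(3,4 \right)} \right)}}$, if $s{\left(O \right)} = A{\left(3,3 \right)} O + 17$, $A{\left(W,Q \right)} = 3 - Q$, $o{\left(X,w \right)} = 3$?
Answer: $\frac{1}{17} \approx 0.058824$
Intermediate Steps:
$s{\left(O \right)} = 17$ ($s{\left(O \right)} = \left(3 - 3\right) O + 17 = 0 O + 17 = 0 + 17 = 17$)
$\frac{1}{s{\left(o{\left(3,4 \right)} \right)}} = \frac{1}{17}$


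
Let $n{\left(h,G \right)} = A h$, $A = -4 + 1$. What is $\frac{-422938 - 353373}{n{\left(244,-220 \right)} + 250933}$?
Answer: $- \frac{776311}{250201} \approx -3.1027$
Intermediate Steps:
$A = -3$
$n{\left(h,G \right)} = - 3 h$
$\frac{-422938 - 353373}{n{\left(244,-220 \right)} + 250933} = \frac{-422938 - 353373}{\left(-3\right) 244 + 250933} = - \frac{776311}{-732 + 250933} = - \frac{776311}{250201}$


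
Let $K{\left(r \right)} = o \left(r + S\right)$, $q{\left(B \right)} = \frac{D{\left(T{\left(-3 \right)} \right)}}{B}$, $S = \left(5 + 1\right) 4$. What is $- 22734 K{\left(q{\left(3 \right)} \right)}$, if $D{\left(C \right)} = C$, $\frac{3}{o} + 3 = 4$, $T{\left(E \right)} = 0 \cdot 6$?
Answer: $-1636848$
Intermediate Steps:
$T{\left(E \right)} = 0$
$o = 3$ ($o = \frac{3}{-3 + 4} = \frac{3}{1} = 3 \cdot 1 = 3$)
$S = 24$ ($S = 6 \cdot 4 = 24$)
$q{\left(B \right)} = 0$ ($q{\left(B \right)} = \frac{0}{B} = 0$)
$K{\left(r \right)} = 72 + 3 r$ ($K{\left(r \right)} = 3 \left(r + 24\right) = 3 \left(24 + r\right) = 72 + 3 r$)
$- 22734 K{\left(q{\left(3 \right)} \right)} = - 22734 \left(72 + 3 \cdot 0\right) = - 22734 \left(72 + 0\right) = \left(-22734\right) 72 = -1636848$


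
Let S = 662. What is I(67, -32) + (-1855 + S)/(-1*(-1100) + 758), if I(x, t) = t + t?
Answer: -120105/1858 ≈ -64.642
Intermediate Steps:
I(x, t) = 2*t
I(67, -32) + (-1855 + S)/(-1*(-1100) + 758) = 2*(-32) + (-1855 + 662)/(-1*(-1100) + 758) = -64 - 1193/(1100 + 758) = -64 - 1193/1858 = -120105/1858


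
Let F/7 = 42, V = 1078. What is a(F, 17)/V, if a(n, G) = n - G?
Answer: 277/1078 ≈ 0.25696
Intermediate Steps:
F = 294 (F = 7*42 = 294)
a(F, 17)/V = (294 - 1*17)/1078 = (294 - 17)*(1/1078) = 277*(1/1078) = 277/1078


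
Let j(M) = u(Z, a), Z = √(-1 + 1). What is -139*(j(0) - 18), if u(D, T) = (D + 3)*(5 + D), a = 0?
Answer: 417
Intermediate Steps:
Z = 0 (Z = √0 = 0)
u(D, T) = (3 + D)*(5 + D)
j(M) = 15 (j(M) = 15 + 0² + 8*0 = 15 + 0 + 0 = 15)
-139*(j(0) - 18) = -139*(15 - 18) = -139*(-3) = 417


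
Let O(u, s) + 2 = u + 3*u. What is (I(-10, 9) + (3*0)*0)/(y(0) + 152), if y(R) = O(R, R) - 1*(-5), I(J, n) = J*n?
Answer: -18/31 ≈ -0.58065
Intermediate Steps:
O(u, s) = -2 + 4*u (O(u, s) = -2 + (u + 3*u) = -2 + 4*u)
y(R) = 3 + 4*R (y(R) = (-2 + 4*R) - 1*(-5) = (-2 + 4*R) + 5 = 3 + 4*R)
(I(-10, 9) + (3*0)*0)/(y(0) + 152) = (-10*9 + (3*0)*0)/((3 + 4*0) + 152) = (-90 + 0*0)/((3 + 0) + 152) = (-90 + 0)/(3 + 152) = -90/155 = -90*1/155 = -18/31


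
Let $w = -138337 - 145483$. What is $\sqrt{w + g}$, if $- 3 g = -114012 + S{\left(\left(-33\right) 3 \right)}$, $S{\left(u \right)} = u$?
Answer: $i \sqrt{245783} \approx 495.77 i$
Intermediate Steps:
$w = -283820$
$g = 38037$ ($g = - \frac{-114012 - 99}{3} = \left(- \frac{1}{3}\right) \left(-114111\right) = 38037$)
$\sqrt{w + g} = \sqrt{-283820 + 38037} = \sqrt{-245783} = i \sqrt{245783}$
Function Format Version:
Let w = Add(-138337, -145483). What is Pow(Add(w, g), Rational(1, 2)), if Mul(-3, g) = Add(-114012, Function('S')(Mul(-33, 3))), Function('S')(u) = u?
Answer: Mul(I, Pow(245783, Rational(1, 2))) ≈ Mul(495.77, I)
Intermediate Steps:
w = -283820
g = 38037 (g = Mul(Rational(-1, 3), Add(-114012, Mul(-33, 3))) = Mul(Rational(-1, 3), Add(-114012, -99)) = Mul(Rational(-1, 3), -114111) = 38037)
Pow(Add(w, g), Rational(1, 2)) = Pow(Add(-283820, 38037), Rational(1, 2)) = Pow(-245783, Rational(1, 2)) = Mul(I, Pow(245783, Rational(1, 2)))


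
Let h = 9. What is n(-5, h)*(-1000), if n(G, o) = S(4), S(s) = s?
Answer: -4000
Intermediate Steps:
n(G, o) = 4
n(-5, h)*(-1000) = 4*(-1000) = -4000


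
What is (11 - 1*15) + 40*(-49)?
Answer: -1964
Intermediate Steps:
(11 - 1*15) + 40*(-49) = (11 - 15) - 1960 = -4 - 1960 = -1964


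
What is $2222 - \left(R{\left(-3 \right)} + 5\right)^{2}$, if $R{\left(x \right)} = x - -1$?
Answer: $2213$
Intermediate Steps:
$R{\left(x \right)} = 1 + x$ ($R{\left(x \right)} = x + 1 = 1 + x$)
$2222 - \left(R{\left(-3 \right)} + 5\right)^{2} = 2222 - \left(\left(1 - 3\right) + 5\right)^{2} = 2222 - \left(-2 + 5\right)^{2} = 2222 - 3^{2} = 2222 - 9 = 2213$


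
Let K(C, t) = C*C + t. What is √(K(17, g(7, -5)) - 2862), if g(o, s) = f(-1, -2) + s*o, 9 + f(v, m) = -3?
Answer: 2*I*√655 ≈ 51.186*I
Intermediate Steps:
f(v, m) = -12 (f(v, m) = -9 - 3 = -12)
g(o, s) = -12 + o*s (g(o, s) = -12 + s*o = -12 + o*s)
K(C, t) = t + C² (K(C, t) = C² + t = t + C²)
√(K(17, g(7, -5)) - 2862) = √(((-12 + 7*(-5)) + 17²) - 2862) = √(((-12 - 35) + 289) - 2862) = √((-47 + 289) - 2862) = √(242 - 2862) = √(-2620) = 2*I*√655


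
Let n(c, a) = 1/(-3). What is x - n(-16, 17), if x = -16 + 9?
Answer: -20/3 ≈ -6.6667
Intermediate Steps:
n(c, a) = -1/3
x = -7
x - n(-16, 17) = -7 - 1*(-1/3) = -7 + 1/3 = -20/3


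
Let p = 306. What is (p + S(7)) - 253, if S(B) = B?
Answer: 60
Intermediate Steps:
(p + S(7)) - 253 = (306 + 7) - 253 = 313 - 253 = 60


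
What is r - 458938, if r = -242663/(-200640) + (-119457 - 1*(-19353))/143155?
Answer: -2636377351370879/5744523840 ≈ -4.5894e+5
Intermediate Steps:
r = 2930711041/5744523840 (r = -242663*(-1/200640) + (-119457 + 19353)*(1/143155) = 242663/200640 - 100104*1/143155 = 242663/200640 - 100104/143155 = 2930711041/5744523840 ≈ 0.51017)
r - 458938 = 2930711041/5744523840 - 458938 = -2636377351370879/5744523840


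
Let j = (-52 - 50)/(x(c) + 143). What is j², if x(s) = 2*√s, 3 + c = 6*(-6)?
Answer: 10404/(143 + 2*I*√39)² ≈ 0.49728 - 0.087535*I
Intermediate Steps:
c = -39 (c = -3 + 6*(-6) = -3 - 36 = -39)
j = -102/(143 + 2*I*√39) (j = (-52 - 50)/(2*√(-39) + 143) = -102/(2*(I*√39) + 143) = -102/(2*I*√39 + 143) = -102/(143 + 2*I*√39) ≈ -0.70789 + 0.061829*I)
j² = (-1122/1585 + 204*I*√39/20605)²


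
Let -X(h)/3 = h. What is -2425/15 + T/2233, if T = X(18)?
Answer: -1083167/6699 ≈ -161.69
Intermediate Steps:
X(h) = -3*h
T = -54 (T = -3*18 = -54)
-2425/15 + T/2233 = -2425/15 - 54/2233 = -2425*1/15 - 54*1/2233 = -485/3 - 54/2233 = -1083167/6699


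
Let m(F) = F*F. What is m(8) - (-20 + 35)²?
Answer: -161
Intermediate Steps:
m(F) = F²
m(8) - (-20 + 35)² = 8² - (-20 + 35)² = 64 - 1*15² = 64 - 1*225 = 64 - 225 = -161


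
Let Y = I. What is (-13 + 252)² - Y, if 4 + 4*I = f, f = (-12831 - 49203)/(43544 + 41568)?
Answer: 9723566345/170224 ≈ 57122.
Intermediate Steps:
f = -31017/42556 (f = -62034/85112 = -62034*1/85112 = -31017/42556 ≈ -0.72885)
I = -201241/170224 (I = -1 + (¼)*(-31017/42556) = -1 - 31017/170224 = -201241/170224 ≈ -1.1822)
Y = -201241/170224 ≈ -1.1822
(-13 + 252)² - Y = (-13 + 252)² - 1*(-201241/170224) = 239² + 201241/170224 = 57121 + 201241/170224 = 9723566345/170224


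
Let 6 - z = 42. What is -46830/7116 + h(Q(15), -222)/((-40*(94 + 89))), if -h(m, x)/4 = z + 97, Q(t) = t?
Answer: -58241/8895 ≈ -6.5476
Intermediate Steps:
z = -36 (z = 6 - 1*42 = 6 - 42 = -36)
h(m, x) = -244 (h(m, x) = -4*(-36 + 97) = -4*61 = -244)
-46830/7116 + h(Q(15), -222)/((-40*(94 + 89))) = -46830/7116 - 244*(-1/(40*(94 + 89))) = -46830*1/7116 - 244/((-40*183)) = -7805/1186 - 244/(-7320) = -7805/1186 - 244*(-1/7320) = -7805/1186 + 1/30 = -58241/8895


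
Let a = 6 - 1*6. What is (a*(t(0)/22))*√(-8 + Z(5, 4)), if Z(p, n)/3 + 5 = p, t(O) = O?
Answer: 0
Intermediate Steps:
Z(p, n) = -15 + 3*p
a = 0 (a = 6 - 6 = 0)
(a*(t(0)/22))*√(-8 + Z(5, 4)) = (0*(0/22))*√(-8 + (-15 + 3*5)) = (0*(0*(1/22)))*√(-8 + (-15 + 15)) = (0*0)*√(-8 + 0) = 0*√(-8) = 0*(2*I*√2) = 0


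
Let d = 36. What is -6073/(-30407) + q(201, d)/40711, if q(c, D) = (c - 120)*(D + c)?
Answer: 830961082/1237899377 ≈ 0.67127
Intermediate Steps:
q(c, D) = (-120 + c)*(D + c)
-6073/(-30407) + q(201, d)/40711 = -6073/(-30407) + (201² - 120*36 - 120*201 + 36*201)/40711 = -6073*(-1/30407) + (40401 - 4320 - 24120 + 7236)*(1/40711) = 6073/30407 + 19197*(1/40711) = 6073/30407 + 19197/40711 = 830961082/1237899377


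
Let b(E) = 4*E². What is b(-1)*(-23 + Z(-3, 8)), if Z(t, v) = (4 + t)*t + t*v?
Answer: -200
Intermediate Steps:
Z(t, v) = t*v + t*(4 + t) (Z(t, v) = t*(4 + t) + t*v = t*v + t*(4 + t))
b(-1)*(-23 + Z(-3, 8)) = (4*(-1)²)*(-23 - 3*(4 - 3 + 8)) = (4*1)*(-23 - 3*9) = 4*(-23 - 27) = 4*(-50) = -200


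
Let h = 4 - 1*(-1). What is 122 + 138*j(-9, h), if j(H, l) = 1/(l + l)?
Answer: 679/5 ≈ 135.80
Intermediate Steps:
h = 5 (h = 4 + 1 = 5)
j(H, l) = 1/(2*l)
122 + 138*j(-9, h) = 122 + 138*((½)/5) = 122 + 138*((½)*(⅕)) = 122 + 138*(⅒) = 122 + 69/5 = 679/5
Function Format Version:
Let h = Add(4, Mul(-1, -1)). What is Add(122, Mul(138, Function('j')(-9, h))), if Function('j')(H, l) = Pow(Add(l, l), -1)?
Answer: Rational(679, 5) ≈ 135.80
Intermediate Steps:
h = 5 (h = Add(4, 1) = 5)
Function('j')(H, l) = Mul(Rational(1, 2), Pow(l, -1)) (Function('j')(H, l) = Pow(Mul(2, l), -1) = Mul(Rational(1, 2), Pow(l, -1)))
Add(122, Mul(138, Function('j')(-9, h))) = Add(122, Mul(138, Mul(Rational(1, 2), Pow(5, -1)))) = Add(122, Mul(138, Mul(Rational(1, 2), Rational(1, 5)))) = Add(122, Mul(138, Rational(1, 10))) = Add(122, Rational(69, 5)) = Rational(679, 5)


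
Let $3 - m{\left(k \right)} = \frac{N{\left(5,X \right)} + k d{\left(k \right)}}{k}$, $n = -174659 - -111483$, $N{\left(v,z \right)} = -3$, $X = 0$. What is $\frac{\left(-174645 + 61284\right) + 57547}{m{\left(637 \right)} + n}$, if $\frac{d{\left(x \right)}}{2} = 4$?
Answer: $\frac{1616069}{1829377} \approx 0.8834$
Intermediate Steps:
$n = -63176$ ($n = -174659 + 111483 = -63176$)
$d{\left(x \right)} = 8$ ($d{\left(x \right)} = 2 \cdot 4 = 8$)
$m{\left(k \right)} = 3 - \frac{-3 + 8 k}{k}$ ($m{\left(k \right)} = 3 - \frac{-3 + k 8}{k} = 3 - \frac{-3 + 8 k}{k}$)
$\frac{\left(-174645 + 61284\right) + 57547}{m{\left(637 \right)} + n} = \frac{\left(-174645 + 61284\right) + 57547}{\left(-5 + \frac{3}{637}\right) - 63176} = \frac{-113361 + 57547}{\left(-5 + 3 \cdot \frac{1}{637}\right) - 63176} = - \frac{55814}{\left(-5 + \frac{3}{637}\right) - 63176} = - \frac{55814}{- \frac{3182}{637} - 63176} = - \frac{55814}{- \frac{40246294}{637}} = \left(-55814\right) \left(- \frac{637}{40246294}\right) = \frac{1616069}{1829377}$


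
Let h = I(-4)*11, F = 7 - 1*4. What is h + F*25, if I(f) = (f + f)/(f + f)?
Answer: 86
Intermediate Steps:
I(f) = 1 (I(f) = (2*f)/((2*f)) = (2*f)*(1/(2*f)) = 1)
F = 3 (F = 7 - 4 = 3)
h = 11 (h = 1*11 = 11)
h + F*25 = 11 + 3*25 = 11 + 75 = 86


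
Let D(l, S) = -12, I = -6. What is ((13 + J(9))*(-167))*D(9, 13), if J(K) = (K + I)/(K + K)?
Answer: 26386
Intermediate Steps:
J(K) = (-6 + K)/(2*K) (J(K) = (K - 6)/(K + K) = (-6 + K)/((2*K)) = (-6 + K)*(1/(2*K)) = (-6 + K)/(2*K))
((13 + J(9))*(-167))*D(9, 13) = ((13 + (½)*(-6 + 9)/9)*(-167))*(-12) = ((13 + (½)*(⅑)*3)*(-167))*(-12) = ((13 + ⅙)*(-167))*(-12) = ((79/6)*(-167))*(-12) = -13193/6*(-12) = 26386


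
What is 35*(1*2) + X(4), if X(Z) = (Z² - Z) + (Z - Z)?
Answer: 82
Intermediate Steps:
X(Z) = Z² - Z (X(Z) = (Z² - Z) + 0 = Z² - Z)
35*(1*2) + X(4) = 35*(1*2) + 4*(-1 + 4) = 35*2 + 4*3 = 70 + 12 = 82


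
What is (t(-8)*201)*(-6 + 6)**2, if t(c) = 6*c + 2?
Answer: 0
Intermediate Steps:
t(c) = 2 + 6*c
(t(-8)*201)*(-6 + 6)**2 = ((2 + 6*(-8))*201)*(-6 + 6)**2 = ((2 - 48)*201)*0**2 = -46*201*0 = -9246*0 = 0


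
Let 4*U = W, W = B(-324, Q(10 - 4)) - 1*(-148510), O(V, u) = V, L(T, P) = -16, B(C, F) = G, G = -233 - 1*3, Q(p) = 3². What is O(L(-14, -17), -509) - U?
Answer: -74169/2 ≈ -37085.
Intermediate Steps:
Q(p) = 9
G = -236 (G = -233 - 3 = -236)
B(C, F) = -236
W = 148274 (W = -236 - 1*(-148510) = -236 + 148510 = 148274)
U = 74137/2 (U = (¼)*148274 = 74137/2 ≈ 37069.)
O(L(-14, -17), -509) - U = -16 - 1*74137/2 = -16 - 74137/2 = -74169/2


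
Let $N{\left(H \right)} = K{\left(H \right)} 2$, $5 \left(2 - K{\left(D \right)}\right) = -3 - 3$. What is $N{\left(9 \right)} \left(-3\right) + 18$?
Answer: $- \frac{6}{5} \approx -1.2$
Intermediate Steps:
$K{\left(D \right)} = \frac{16}{5}$ ($K{\left(D \right)} = 2 - \frac{-3 - 3}{5} = 2 - - \frac{6}{5} = 2 + \frac{6}{5} = \frac{16}{5}$)
$N{\left(H \right)} = \frac{32}{5}$ ($N{\left(H \right)} = \frac{16}{5} \cdot 2 = \frac{32}{5}$)
$N{\left(9 \right)} \left(-3\right) + 18 = \frac{32}{5} \left(-3\right) + 18 = - \frac{96}{5} + 18 = - \frac{6}{5}$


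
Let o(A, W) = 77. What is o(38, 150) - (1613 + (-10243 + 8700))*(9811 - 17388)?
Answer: 530467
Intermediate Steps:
o(38, 150) - (1613 + (-10243 + 8700))*(9811 - 17388) = 77 - (1613 + (-10243 + 8700))*(9811 - 17388) = 77 - (1613 - 1543)*(-7577) = 77 - 70*(-7577) = 77 - 1*(-530390) = 77 + 530390 = 530467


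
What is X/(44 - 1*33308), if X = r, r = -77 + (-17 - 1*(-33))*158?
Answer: -817/11088 ≈ -0.073683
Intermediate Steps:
r = 2451 (r = -77 + (-17 + 33)*158 = -77 + 16*158 = -77 + 2528 = 2451)
X = 2451
X/(44 - 1*33308) = 2451/(44 - 1*33308) = 2451/(44 - 33308) = 2451/(-33264) = 2451*(-1/33264) = -817/11088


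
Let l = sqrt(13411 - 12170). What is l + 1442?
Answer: 1442 + sqrt(1241) ≈ 1477.2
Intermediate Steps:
l = sqrt(1241) ≈ 35.228
l + 1442 = sqrt(1241) + 1442 = 1442 + sqrt(1241)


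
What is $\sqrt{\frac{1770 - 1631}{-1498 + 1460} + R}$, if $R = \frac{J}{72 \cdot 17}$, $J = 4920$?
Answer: $\frac{\sqrt{1358538}}{1938} \approx 0.60143$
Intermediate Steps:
$R = \frac{205}{51}$ ($R = \frac{4920}{72 \cdot 17} = \frac{4920}{1224} = 4920 \cdot \frac{1}{1224} = \frac{205}{51} \approx 4.0196$)
$\sqrt{\frac{1770 - 1631}{-1498 + 1460} + R} = \sqrt{\frac{1770 - 1631}{-1498 + 1460} + \frac{205}{51}} = \sqrt{\frac{139}{-38} + \frac{205}{51}} = \sqrt{139 \left(- \frac{1}{38}\right) + \frac{205}{51}} = \sqrt{- \frac{139}{38} + \frac{205}{51}} = \sqrt{\frac{701}{1938}} = \frac{\sqrt{1358538}}{1938}$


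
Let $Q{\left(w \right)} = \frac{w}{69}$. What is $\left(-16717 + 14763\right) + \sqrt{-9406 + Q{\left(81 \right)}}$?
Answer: $-1954 + \frac{i \sqrt{4975153}}{23} \approx -1954.0 + 96.979 i$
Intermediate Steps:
$Q{\left(w \right)} = \frac{w}{69}$ ($Q{\left(w \right)} = w \frac{1}{69} = \frac{w}{69}$)
$\left(-16717 + 14763\right) + \sqrt{-9406 + Q{\left(81 \right)}} = \left(-16717 + 14763\right) + \sqrt{-9406 + \frac{1}{69} \cdot 81} = -1954 + \sqrt{-9406 + \frac{27}{23}} = -1954 + \sqrt{- \frac{216311}{23}} = -1954 + \frac{i \sqrt{4975153}}{23}$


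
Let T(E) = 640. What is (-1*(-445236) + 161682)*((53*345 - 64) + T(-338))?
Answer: 11447080398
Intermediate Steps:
(-1*(-445236) + 161682)*((53*345 - 64) + T(-338)) = (-1*(-445236) + 161682)*((53*345 - 64) + 640) = (445236 + 161682)*((18285 - 64) + 640) = 606918*(18221 + 640) = 606918*18861 = 11447080398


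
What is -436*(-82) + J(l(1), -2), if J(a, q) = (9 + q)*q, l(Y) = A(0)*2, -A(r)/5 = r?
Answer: 35738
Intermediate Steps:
A(r) = -5*r
l(Y) = 0 (l(Y) = -5*0*2 = 0*2 = 0)
J(a, q) = q*(9 + q)
-436*(-82) + J(l(1), -2) = -436*(-82) - 2*(9 - 2) = 35752 - 2*7 = 35752 - 14 = 35738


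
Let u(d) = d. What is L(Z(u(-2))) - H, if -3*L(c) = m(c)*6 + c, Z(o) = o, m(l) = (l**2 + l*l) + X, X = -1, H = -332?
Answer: 956/3 ≈ 318.67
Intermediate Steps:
m(l) = -1 + 2*l**2 (m(l) = (l**2 + l*l) - 1 = (l**2 + l**2) - 1 = 2*l**2 - 1 = -1 + 2*l**2)
L(c) = 2 - 4*c**2 - c/3 (L(c) = -((-1 + 2*c**2)*6 + c)/3 = -((-6 + 12*c**2) + c)/3 = -(-6 + c + 12*c**2)/3 = 2 - 4*c**2 - c/3)
L(Z(u(-2))) - H = (2 - 4*(-2)**2 - 1/3*(-2)) - 1*(-332) = (2 - 4*4 + 2/3) + 332 = (2 - 16 + 2/3) + 332 = -40/3 + 332 = 956/3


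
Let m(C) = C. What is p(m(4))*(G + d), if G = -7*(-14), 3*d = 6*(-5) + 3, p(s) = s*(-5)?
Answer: -1780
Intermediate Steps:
p(s) = -5*s
d = -9 (d = (6*(-5) + 3)/3 = (-30 + 3)/3 = (⅓)*(-27) = -9)
G = 98
p(m(4))*(G + d) = (-5*4)*(98 - 9) = -20*89 = -1780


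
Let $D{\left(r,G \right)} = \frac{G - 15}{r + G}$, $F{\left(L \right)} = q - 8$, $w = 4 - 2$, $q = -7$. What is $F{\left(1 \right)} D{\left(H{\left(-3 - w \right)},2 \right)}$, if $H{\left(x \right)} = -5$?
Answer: $-65$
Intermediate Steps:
$w = 2$
$F{\left(L \right)} = -15$ ($F{\left(L \right)} = -7 - 8 = -15$)
$D{\left(r,G \right)} = \frac{-15 + G}{G + r}$
$F{\left(1 \right)} D{\left(H{\left(-3 - w \right)},2 \right)} = - 15 \frac{-15 + 2}{2 - 5} = - 15 \frac{1}{-3} \left(-13\right) = - 15 \left(\left(- \frac{1}{3}\right) \left(-13\right)\right) = \left(-15\right) \frac{13}{3} = -65$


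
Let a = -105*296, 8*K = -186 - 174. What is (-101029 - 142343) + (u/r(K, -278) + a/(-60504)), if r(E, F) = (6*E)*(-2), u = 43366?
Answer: -165601006747/680670 ≈ -2.4329e+5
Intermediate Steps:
K = -45 (K = (-186 - 174)/8 = (1/8)*(-360) = -45)
a = -31080
r(E, F) = -12*E
(-101029 - 142343) + (u/r(K, -278) + a/(-60504)) = (-101029 - 142343) + (43366/((-12*(-45))) - 31080/(-60504)) = -243372 + (43366/540 - 31080*(-1/60504)) = -243372 + (43366*(1/540) + 1295/2521) = -243372 + (21683/270 + 1295/2521) = -243372 + 55012493/680670 = -165601006747/680670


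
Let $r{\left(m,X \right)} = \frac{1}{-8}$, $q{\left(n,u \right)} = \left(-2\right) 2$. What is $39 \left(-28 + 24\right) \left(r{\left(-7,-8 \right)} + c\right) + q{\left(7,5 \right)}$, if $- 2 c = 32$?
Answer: $\frac{5023}{2} \approx 2511.5$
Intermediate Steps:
$q{\left(n,u \right)} = -4$
$c = -16$ ($c = \left(- \frac{1}{2}\right) 32 = -16$)
$r{\left(m,X \right)} = - \frac{1}{8}$
$39 \left(-28 + 24\right) \left(r{\left(-7,-8 \right)} + c\right) + q{\left(7,5 \right)} = 39 \left(-28 + 24\right) \left(- \frac{1}{8} - 16\right) - 4 = 39 \left(\left(-4\right) \left(- \frac{129}{8}\right)\right) - 4 = 39 \cdot \frac{129}{2} - 4 = \frac{5031}{2} - 4 = \frac{5023}{2}$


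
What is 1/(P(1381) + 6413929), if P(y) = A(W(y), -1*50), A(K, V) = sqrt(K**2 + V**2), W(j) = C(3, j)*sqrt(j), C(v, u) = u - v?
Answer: 6413929/41135862855737 - 2*sqrt(655590326)/41135862855737 ≈ 1.5468e-7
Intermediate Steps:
W(j) = sqrt(j)*(-3 + j) (W(j) = (j - 1*3)*sqrt(j) = (j - 3)*sqrt(j) = (-3 + j)*sqrt(j) = sqrt(j)*(-3 + j))
P(y) = sqrt(2500 + y*(-3 + y)**2) (P(y) = sqrt((sqrt(y)*(-3 + y))**2 + (-1*50)**2) = sqrt(y*(-3 + y)**2 + (-50)**2) = sqrt(y*(-3 + y)**2 + 2500) = sqrt(2500 + y*(-3 + y)**2))
1/(P(1381) + 6413929) = 1/(sqrt(2500 + 1381*(-3 + 1381)**2) + 6413929) = 1/(sqrt(2500 + 1381*1378**2) + 6413929) = 1/(sqrt(2500 + 1381*1898884) + 6413929) = 1/(sqrt(2500 + 2622358804) + 6413929) = 1/(sqrt(2622361304) + 6413929) = 1/(2*sqrt(655590326) + 6413929) = 1/(6413929 + 2*sqrt(655590326))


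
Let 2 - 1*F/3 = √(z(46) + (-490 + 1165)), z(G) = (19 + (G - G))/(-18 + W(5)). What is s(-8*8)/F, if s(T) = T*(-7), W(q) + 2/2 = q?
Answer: -12544/28125 - 448*√132034/28125 ≈ -6.2340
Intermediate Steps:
W(q) = -1 + q
z(G) = -19/14 (z(G) = (19 + (G - G))/(-18 + (-1 + 5)) = (19 + 0)/(-18 + 4) = 19/(-14) = 19*(-1/14) = -19/14)
F = 6 - 3*√132034/14 (F = 6 - 3*√(-19/14 + (-490 + 1165)) = 6 - 3*√(-19/14 + 675) = 6 - 3*√132034/14 ≈ -71.864)
s(T) = -7*T
s(-8*8)/F = (-(-56)*8)/(6 - 3*√132034/14) = (-7*(-64))/(6 - 3*√132034/14) = 448/(6 - 3*√132034/14)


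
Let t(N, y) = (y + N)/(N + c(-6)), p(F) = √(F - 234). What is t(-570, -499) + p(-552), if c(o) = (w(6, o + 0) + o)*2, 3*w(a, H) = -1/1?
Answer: 3207/1748 + I*√786 ≈ 1.8347 + 28.036*I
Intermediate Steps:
w(a, H) = -⅓ (w(a, H) = (-1/1)/3 = (-1*1)/3 = (⅓)*(-1) = -⅓)
c(o) = -⅔ + 2*o (c(o) = (-⅓ + o)*2 = -⅔ + 2*o)
p(F) = √(-234 + F)
t(N, y) = (N + y)/(-38/3 + N) (t(N, y) = (y + N)/(N + (-⅔ + 2*(-6))) = (N + y)/(N + (-⅔ - 12)) = (N + y)/(N - 38/3) = (N + y)/(-38/3 + N))
t(-570, -499) + p(-552) = 3*(-570 - 499)/(-38 + 3*(-570)) + √(-234 - 552) = 3*(-1069)/(-38 - 1710) + √(-786) = 3*(-1069)/(-1748) + I*√786 = 3*(-1/1748)*(-1069) + I*√786 = 3207/1748 + I*√786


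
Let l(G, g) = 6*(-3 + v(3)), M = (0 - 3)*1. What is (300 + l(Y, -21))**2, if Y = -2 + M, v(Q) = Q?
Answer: 90000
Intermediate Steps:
M = -3 (M = -3*1 = -3)
Y = -5 (Y = -2 - 3 = -5)
l(G, g) = 0 (l(G, g) = 6*(-3 + 3) = 6*0 = 0)
(300 + l(Y, -21))**2 = (300 + 0)**2 = 300**2 = 90000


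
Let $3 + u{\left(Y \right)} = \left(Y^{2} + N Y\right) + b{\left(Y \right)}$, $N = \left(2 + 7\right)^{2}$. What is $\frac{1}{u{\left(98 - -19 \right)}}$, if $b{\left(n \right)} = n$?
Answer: $\frac{1}{23280} \approx 4.2955 \cdot 10^{-5}$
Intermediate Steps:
$N = 81$ ($N = 9^{2} = 81$)
$u{\left(Y \right)} = -3 + Y^{2} + 82 Y$ ($u{\left(Y \right)} = -3 + \left(\left(Y^{2} + 81 Y\right) + Y\right) = -3 + \left(Y^{2} + 82 Y\right) = -3 + Y^{2} + 82 Y$)
$\frac{1}{u{\left(98 - -19 \right)}} = \frac{1}{-3 + \left(98 - -19\right)^{2} + 82 \left(98 - -19\right)} = \frac{1}{-3 + \left(98 + 19\right)^{2} + 82 \left(98 + 19\right)} = \frac{1}{-3 + 117^{2} + 82 \cdot 117} = \frac{1}{-3 + 13689 + 9594} = \frac{1}{23280}$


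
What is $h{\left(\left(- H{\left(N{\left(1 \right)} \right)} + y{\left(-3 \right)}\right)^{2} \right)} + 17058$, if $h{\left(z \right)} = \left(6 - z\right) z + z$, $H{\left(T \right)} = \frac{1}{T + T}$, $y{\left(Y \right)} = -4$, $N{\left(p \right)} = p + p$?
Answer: $\frac{4315695}{256} \approx 16858.0$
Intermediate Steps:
$N{\left(p \right)} = 2 p$
$H{\left(T \right)} = \frac{1}{2 T}$
$h{\left(z \right)} = z + z \left(6 - z\right)$ ($h{\left(z \right)} = z \left(6 - z\right) + z = z + z \left(6 - z\right)$)
$h{\left(\left(- H{\left(N{\left(1 \right)} \right)} + y{\left(-3 \right)}\right)^{2} \right)} + 17058 = \left(- \frac{1}{2 \cdot 2 \cdot 1} - 4\right)^{2} \left(7 - \left(- \frac{1}{2 \cdot 2 \cdot 1} - 4\right)^{2}\right) + 17058 = \left(- \frac{1}{2 \cdot 2} - 4\right)^{2} \left(7 - \left(- \frac{1}{2 \cdot 2} - 4\right)^{2}\right) + 17058 = \left(\left(-1\right) \frac{1}{4} - 4\right)^{2} \left(7 - \left(\left(-1\right) \frac{1}{4} - 4\right)^{2}\right) + 17058 = \left(- \frac{1}{4} - 4\right)^{2} \left(7 - \left(- \frac{1}{4} - 4\right)^{2}\right) + 17058 = \left(- \frac{17}{4}\right)^{2} \left(7 - \left(- \frac{17}{4}\right)^{2}\right) + 17058 = \frac{289 \left(7 - \frac{289}{16}\right)}{16} + 17058 = \frac{289}{16} \left(- \frac{177}{16}\right) + 17058 = - \frac{51153}{256} + 17058 = \frac{4315695}{256}$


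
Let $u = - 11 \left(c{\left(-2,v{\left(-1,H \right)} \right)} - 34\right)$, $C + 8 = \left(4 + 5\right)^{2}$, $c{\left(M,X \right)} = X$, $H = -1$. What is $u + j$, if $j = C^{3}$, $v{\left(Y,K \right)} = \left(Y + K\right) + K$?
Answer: $389424$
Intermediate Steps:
$v{\left(Y,K \right)} = Y + 2 K$ ($v{\left(Y,K \right)} = \left(K + Y\right) + K = Y + 2 K$)
$C = 73$ ($C = -8 + \left(4 + 5\right)^{2} = -8 + 9^{2} = -8 + 81 = 73$)
$j = 389017$ ($j = 73^{3} = 389017$)
$u = 407$ ($u = - 11 \left(\left(-1 + 2 \left(-1\right)\right) - 34\right) = - 11 \left(\left(-1 - 2\right) - 34\right) = - 11 \left(-3 - 34\right) = \left(-11\right) \left(-37\right) = 407$)
$u + j = 407 + 389017 = 389424$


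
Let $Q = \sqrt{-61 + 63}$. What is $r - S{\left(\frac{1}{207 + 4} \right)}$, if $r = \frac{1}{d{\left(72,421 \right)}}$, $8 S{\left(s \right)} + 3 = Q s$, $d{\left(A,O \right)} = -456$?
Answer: $\frac{85}{228} - \frac{\sqrt{2}}{1688} \approx 0.37197$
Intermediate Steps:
$Q = \sqrt{2} \approx 1.4142$
$S{\left(s \right)} = - \frac{3}{8} + \frac{s \sqrt{2}}{8}$ ($S{\left(s \right)} = - \frac{3}{8} + \frac{\sqrt{2} s}{8} = - \frac{3}{8} + \frac{s \sqrt{2}}{8}$)
$r = - \frac{1}{456}$ ($r = \frac{1}{-456} = - \frac{1}{456} \approx -0.002193$)
$r - S{\left(\frac{1}{207 + 4} \right)} = - \frac{1}{456} - \left(- \frac{3}{8} + \frac{\sqrt{2}}{8 \left(207 + 4\right)}\right) = - \frac{1}{456} - \left(- \frac{3}{8} + \frac{\sqrt{2}}{8 \cdot 211}\right) = - \frac{1}{456} - \left(- \frac{3}{8} + \frac{1}{8} \cdot \frac{1}{211} \sqrt{2}\right) = - \frac{1}{456} - \left(- \frac{3}{8} + \frac{\sqrt{2}}{1688}\right) = - \frac{1}{456} + \left(\frac{3}{8} - \frac{\sqrt{2}}{1688}\right) = \frac{85}{228} - \frac{\sqrt{2}}{1688}$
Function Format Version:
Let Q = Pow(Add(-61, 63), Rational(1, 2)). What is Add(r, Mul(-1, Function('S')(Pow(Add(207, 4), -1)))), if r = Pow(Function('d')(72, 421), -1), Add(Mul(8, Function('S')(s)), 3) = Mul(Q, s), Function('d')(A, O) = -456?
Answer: Add(Rational(85, 228), Mul(Rational(-1, 1688), Pow(2, Rational(1, 2)))) ≈ 0.37197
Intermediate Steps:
Q = Pow(2, Rational(1, 2)) ≈ 1.4142
Function('S')(s) = Add(Rational(-3, 8), Mul(Rational(1, 8), s, Pow(2, Rational(1, 2)))) (Function('S')(s) = Add(Rational(-3, 8), Mul(Rational(1, 8), Mul(Pow(2, Rational(1, 2)), s))) = Add(Rational(-3, 8), Mul(Rational(1, 8), Mul(s, Pow(2, Rational(1, 2))))) = Add(Rational(-3, 8), Mul(Rational(1, 8), s, Pow(2, Rational(1, 2)))))
r = Rational(-1, 456) (r = Pow(-456, -1) = Rational(-1, 456) ≈ -0.0021930)
Add(r, Mul(-1, Function('S')(Pow(Add(207, 4), -1)))) = Add(Rational(-1, 456), Mul(-1, Add(Rational(-3, 8), Mul(Rational(1, 8), Pow(Add(207, 4), -1), Pow(2, Rational(1, 2)))))) = Add(Rational(-1, 456), Mul(-1, Add(Rational(-3, 8), Mul(Rational(1, 8), Pow(211, -1), Pow(2, Rational(1, 2)))))) = Add(Rational(-1, 456), Mul(-1, Add(Rational(-3, 8), Mul(Rational(1, 8), Rational(1, 211), Pow(2, Rational(1, 2)))))) = Add(Rational(-1, 456), Mul(-1, Add(Rational(-3, 8), Mul(Rational(1, 1688), Pow(2, Rational(1, 2)))))) = Add(Rational(-1, 456), Add(Rational(3, 8), Mul(Rational(-1, 1688), Pow(2, Rational(1, 2))))) = Add(Rational(85, 228), Mul(Rational(-1, 1688), Pow(2, Rational(1, 2))))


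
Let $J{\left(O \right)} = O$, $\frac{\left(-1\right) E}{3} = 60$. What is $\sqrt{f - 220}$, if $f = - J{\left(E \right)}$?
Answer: $2 i \sqrt{10} \approx 6.3246 i$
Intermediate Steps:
$E = -180$ ($E = \left(-3\right) 60 = -180$)
$f = 180$ ($f = \left(-1\right) \left(-180\right) = 180$)
$\sqrt{f - 220} = \sqrt{180 - 220} = \sqrt{-40} = 2 i \sqrt{10}$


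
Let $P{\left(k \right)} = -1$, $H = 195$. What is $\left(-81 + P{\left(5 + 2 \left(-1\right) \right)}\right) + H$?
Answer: $113$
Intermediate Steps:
$\left(-81 + P{\left(5 + 2 \left(-1\right) \right)}\right) + H = \left(-81 - 1\right) + 195 = -82 + 195 = 113$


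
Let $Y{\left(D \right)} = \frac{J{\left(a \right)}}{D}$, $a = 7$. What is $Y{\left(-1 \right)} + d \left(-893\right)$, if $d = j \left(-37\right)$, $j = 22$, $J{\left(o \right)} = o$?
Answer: $726895$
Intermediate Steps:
$d = -814$ ($d = 22 \left(-37\right) = -814$)
$Y{\left(D \right)} = \frac{7}{D}$
$Y{\left(-1 \right)} + d \left(-893\right) = \frac{7}{-1} - -726902 = 7 \left(-1\right) + 726902 = -7 + 726902 = 726895$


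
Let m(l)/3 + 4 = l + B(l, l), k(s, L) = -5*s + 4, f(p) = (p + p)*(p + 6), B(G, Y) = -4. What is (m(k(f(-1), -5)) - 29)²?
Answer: 11881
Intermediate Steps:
f(p) = 2*p*(6 + p) (f(p) = (2*p)*(6 + p) = 2*p*(6 + p))
k(s, L) = 4 - 5*s
m(l) = -24 + 3*l (m(l) = -12 + 3*(l - 4) = -12 + 3*(-4 + l) = -12 + (-12 + 3*l) = -24 + 3*l)
(m(k(f(-1), -5)) - 29)² = ((-24 + 3*(4 - 10*(-1)*(6 - 1))) - 29)² = ((-24 + 3*(4 - 10*(-1)*5)) - 29)² = ((-24 + 3*(4 - 5*(-10))) - 29)² = ((-24 + 3*(4 + 50)) - 29)² = ((-24 + 3*54) - 29)² = ((-24 + 162) - 29)² = (138 - 29)² = 109² = 11881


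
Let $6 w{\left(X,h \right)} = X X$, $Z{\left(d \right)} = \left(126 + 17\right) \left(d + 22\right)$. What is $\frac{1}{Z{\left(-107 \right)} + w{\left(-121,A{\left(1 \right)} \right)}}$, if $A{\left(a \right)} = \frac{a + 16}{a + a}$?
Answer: $- \frac{6}{58289} \approx -0.00010294$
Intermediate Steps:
$A{\left(a \right)} = \frac{16 + a}{2 a}$
$Z{\left(d \right)} = 3146 + 143 d$ ($Z{\left(d \right)} = 143 \left(22 + d\right) = 3146 + 143 d$)
$w{\left(X,h \right)} = \frac{X^{2}}{6}$ ($w{\left(X,h \right)} = \frac{X X}{6} = \frac{X^{2}}{6}$)
$\frac{1}{Z{\left(-107 \right)} + w{\left(-121,A{\left(1 \right)} \right)}} = \frac{1}{\left(3146 + 143 \left(-107\right)\right) + \frac{\left(-121\right)^{2}}{6}} = \frac{1}{\left(3146 - 15301\right) + \frac{1}{6} \cdot 14641} = \frac{1}{-12155 + \frac{14641}{6}} = \frac{1}{- \frac{58289}{6}} = - \frac{6}{58289}$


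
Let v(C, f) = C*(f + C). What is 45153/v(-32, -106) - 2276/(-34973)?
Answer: 529728895/51480256 ≈ 10.290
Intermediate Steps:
v(C, f) = C*(C + f)
45153/v(-32, -106) - 2276/(-34973) = 45153/((-32*(-32 - 106))) - 2276/(-34973) = 45153/((-32*(-138))) - 2276*(-1/34973) = 45153/4416 + 2276/34973 = 45153*(1/4416) + 2276/34973 = 15051/1472 + 2276/34973 = 529728895/51480256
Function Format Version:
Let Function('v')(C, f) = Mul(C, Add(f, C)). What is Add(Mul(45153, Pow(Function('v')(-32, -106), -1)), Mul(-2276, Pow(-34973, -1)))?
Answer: Rational(529728895, 51480256) ≈ 10.290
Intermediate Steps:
Function('v')(C, f) = Mul(C, Add(C, f))
Add(Mul(45153, Pow(Function('v')(-32, -106), -1)), Mul(-2276, Pow(-34973, -1))) = Add(Mul(45153, Pow(Mul(-32, Add(-32, -106)), -1)), Mul(-2276, Pow(-34973, -1))) = Add(Mul(45153, Pow(Mul(-32, -138), -1)), Mul(-2276, Rational(-1, 34973))) = Add(Mul(45153, Pow(4416, -1)), Rational(2276, 34973)) = Add(Mul(45153, Rational(1, 4416)), Rational(2276, 34973)) = Add(Rational(15051, 1472), Rational(2276, 34973)) = Rational(529728895, 51480256)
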